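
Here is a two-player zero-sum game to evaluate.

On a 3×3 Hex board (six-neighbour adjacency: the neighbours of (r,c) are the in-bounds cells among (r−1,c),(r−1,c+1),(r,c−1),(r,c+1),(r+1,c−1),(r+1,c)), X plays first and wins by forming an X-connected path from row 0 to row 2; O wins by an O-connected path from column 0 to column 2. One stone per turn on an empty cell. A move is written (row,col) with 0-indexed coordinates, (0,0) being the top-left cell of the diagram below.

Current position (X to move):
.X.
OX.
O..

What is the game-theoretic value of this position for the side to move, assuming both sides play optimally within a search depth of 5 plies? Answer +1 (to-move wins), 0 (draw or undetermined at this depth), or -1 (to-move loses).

ply 1, X at .X./OX./O.. | (0,0)=-1→XX./OX./O..; (0,2)=-1→.XX/OX./O..; (1,2)=+1→.X./OXX/O..*; (2,1)=+1→.X./OX./OX.; (2,2)=+1→.X./OX./O.X
ply 2, O at .X./OXX/O.. | (0,0)=-1→OX./OXX/O..*; (0,2)=-1→.XO/OXX/O..; (2,1)=-1→.X./OXX/OO.; (2,2)=-1→.X./OXX/O.O
ply 3, X at OX./OXX/O.. | (0,2)=+1→OXX/OXX/O..*; (2,1)=+1→OX./OXX/OX.; (2,2)=+1→OX./OXX/O.X
ply 4, O at OXX/OXX/O.. | (2,1)=-1→OXX/OXX/OO.*; (2,2)=-1→OXX/OXX/O.O
ply 5, X at OXX/OXX/OO. | (2,2)=+1→OXX/OXX/OOX*
ply 6: OXX/OXX/OOX is terminal -1 (O); from .X./OX./O.. depth 5

value(.X./OX./O.., X) = +1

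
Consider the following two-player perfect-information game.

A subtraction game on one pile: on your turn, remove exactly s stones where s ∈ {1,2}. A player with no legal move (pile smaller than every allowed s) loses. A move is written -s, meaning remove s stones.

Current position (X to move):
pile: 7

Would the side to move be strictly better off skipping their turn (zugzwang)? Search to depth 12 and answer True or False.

ply 1, X at 7 | -1=+1→6*; -2=-1→5
ply 2, O at 6 | -1=-1→5*; -2=-1→4
ply 3, X at 5 | -1=-1→4; -2=+1→3*
ply 4, O at 3 | -1=-1→2*; -2=-1→1
ply 5, X at 2 | -1=-1→1; -2=+1→0*
ply 6: 0 is terminal -1 (O); from 7 depth 12
if X skipped the turn, O would face:
~ ply 1, O at 7 | -1=+1→6*; -2=-1→5
~ ply 2, X at 6 | -1=-1→5*; -2=-1→4
~ ply 3, O at 5 | -1=-1→4; -2=+1→3*
~ ply 4, X at 3 | -1=-1→2*; -2=-1→1
~ ply 5, O at 2 | -1=-1→1; -2=+1→0*
~ ply 6: 0 is terminal -1 (X); from 7 depth 12
compare (X): move=+1 vs pass=-1

zugzwang(7, X) = False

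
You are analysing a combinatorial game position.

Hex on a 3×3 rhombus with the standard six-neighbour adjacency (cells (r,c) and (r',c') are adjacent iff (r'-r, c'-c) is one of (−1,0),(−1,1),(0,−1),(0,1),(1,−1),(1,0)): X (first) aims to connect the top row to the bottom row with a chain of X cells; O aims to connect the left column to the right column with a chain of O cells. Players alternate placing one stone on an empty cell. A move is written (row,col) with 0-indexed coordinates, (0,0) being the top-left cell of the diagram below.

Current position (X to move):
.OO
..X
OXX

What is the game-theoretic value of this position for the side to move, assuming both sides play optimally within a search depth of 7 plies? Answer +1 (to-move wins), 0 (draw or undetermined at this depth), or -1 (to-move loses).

value(.OO/..X/OXX, X) = -1

[.OO/..X/OXX] X move#1: (0,0):-1/XOO/..X/OXX*, (1,0):-1/.OO/X.X/OXX, (1,1):-1/.OO/.XX/OXX
[XOO/..X/OXX] O move#2: (1,0):+1/XOO/O.X/OXX*, (1,1):+1/XOO/.OX/OXX
[XOO/O.X/OXX] end (terminal -1, X#3); searched .OO/..X/OXX to 7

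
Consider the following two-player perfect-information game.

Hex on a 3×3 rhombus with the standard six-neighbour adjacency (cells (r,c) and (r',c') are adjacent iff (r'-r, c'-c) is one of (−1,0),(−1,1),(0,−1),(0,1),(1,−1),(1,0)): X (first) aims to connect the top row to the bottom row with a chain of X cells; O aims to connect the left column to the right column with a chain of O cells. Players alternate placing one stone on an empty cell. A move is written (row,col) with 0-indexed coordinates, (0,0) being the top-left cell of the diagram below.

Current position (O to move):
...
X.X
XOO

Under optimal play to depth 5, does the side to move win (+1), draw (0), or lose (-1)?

[.../X.X/XOO] O move#1: (0,0):-1/O../X.X/XOO*, (0,1):-1/.O./X.X/XOO, (0,2):-1/..O/X.X/XOO, (1,1):-1/.../XOX/XOO
[O../X.X/XOO] X move#2: (0,1):+1/OX./X.X/XOO*, (0,2):+1/O.X/X.X/XOO, (1,1):+1/O../XXX/XOO
[OX./X.X/XOO] end (terminal -1, O#3); searched .../X.X/XOO to 5

value(.../X.X/XOO, O) = -1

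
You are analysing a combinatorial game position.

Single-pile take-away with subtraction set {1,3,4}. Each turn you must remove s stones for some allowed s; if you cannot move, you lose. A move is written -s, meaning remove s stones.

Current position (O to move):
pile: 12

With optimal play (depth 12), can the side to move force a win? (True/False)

ply 1, O at 12 | -1=-1→11; -3=+1→9*; -4=-1→8
ply 2, X at 9 | -1=-1→8*; -3=-1→6; -4=-1→5
ply 3, O at 8 | -1=+1→7*; -3=-1→5; -4=-1→4
ply 4, X at 7 | -1=-1→6*; -3=-1→4; -4=-1→3
ply 5, O at 6 | -1=-1→5; -3=-1→3; -4=+1→2*
ply 6, X at 2 | -1=-1→1*
ply 7, O at 1 | -1=+1→0*
ply 8: 0 is terminal -1 (X); from 12 depth 12

O winning at [12]: True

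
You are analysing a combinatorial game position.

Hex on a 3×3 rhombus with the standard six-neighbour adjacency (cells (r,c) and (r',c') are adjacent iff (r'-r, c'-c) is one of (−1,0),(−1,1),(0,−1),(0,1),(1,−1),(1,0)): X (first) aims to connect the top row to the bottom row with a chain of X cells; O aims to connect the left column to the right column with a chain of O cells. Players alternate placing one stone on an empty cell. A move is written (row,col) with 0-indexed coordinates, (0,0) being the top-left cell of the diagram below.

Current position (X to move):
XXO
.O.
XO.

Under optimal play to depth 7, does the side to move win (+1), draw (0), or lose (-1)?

p1 X@[XXO/.O./XO.]: (1,0)[XXO/XO./XO.]+1* (1,2)[XXO/.OX/XO.]-1 (2,2)[XXO/.O./XOX]-1
p2 O@[XXO/XO./XO.] terminal -1; root [XXO/.O./XO.] d7

value(XXO/.O./XO., X) = +1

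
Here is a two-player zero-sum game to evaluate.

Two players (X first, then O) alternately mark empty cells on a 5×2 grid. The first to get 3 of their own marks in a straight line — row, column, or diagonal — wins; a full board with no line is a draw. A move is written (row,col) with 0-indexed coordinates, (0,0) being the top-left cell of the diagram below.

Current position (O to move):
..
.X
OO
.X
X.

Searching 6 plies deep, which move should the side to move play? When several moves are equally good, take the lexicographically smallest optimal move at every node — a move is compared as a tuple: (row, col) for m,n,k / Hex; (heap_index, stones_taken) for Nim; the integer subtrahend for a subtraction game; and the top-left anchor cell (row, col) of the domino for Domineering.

O's best at [../.X/OO/.X/X.]: (1,0)

ply 1, O at ../.X/OO/.X/X. | (0,0)=+0→O./.X/OO/.X/X.; (0,1)=+0→.O/.X/OO/.X/X.; (1,0)=+1→../OX/OO/.X/X.*; (3,0)=+0→../.X/OO/OX/X.; (4,1)=+0→../.X/OO/.X/XO
ply 2, X at ../OX/OO/.X/X. | (0,0)=-1→X./OX/OO/.X/X.*; (0,1)=-1→.X/OX/OO/.X/X.; (3,0)=-1→../OX/OO/XX/X.; (4,1)=-1→../OX/OO/.X/XX
ply 3, O at X./OX/OO/.X/X. | (0,1)=+0→XO/OX/OO/.X/X.; (3,0)=+1→X./OX/OO/OX/X.*; (4,1)=+0→X./OX/OO/.X/XO
ply 4: X./OX/OO/OX/X. is terminal -1 (X); from ../.X/OO/.X/X. depth 6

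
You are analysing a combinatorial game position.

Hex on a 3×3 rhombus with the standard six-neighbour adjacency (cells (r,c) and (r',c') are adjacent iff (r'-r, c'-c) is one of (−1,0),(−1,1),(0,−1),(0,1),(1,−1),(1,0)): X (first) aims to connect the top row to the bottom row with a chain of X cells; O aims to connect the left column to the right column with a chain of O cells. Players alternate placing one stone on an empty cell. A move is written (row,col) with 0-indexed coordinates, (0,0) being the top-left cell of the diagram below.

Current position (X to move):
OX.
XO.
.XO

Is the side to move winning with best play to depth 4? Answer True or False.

X winning at [OX./XO./.XO]: True

p1 X@[OX./XO./.XO]: (0,2)[OXX/XO./.XO]+1* (1,2)[OX./XOX/.XO]+1 (2,0)[OX./XO./XXO]+1
p2 O@[OXX/XO./.XO]: (1,2)[OXX/XOO/.XO]-1* (2,0)[OXX/XO./OXO]-1
p3 X@[OXX/XOO/.XO]: (2,0)[OXX/XOO/XXO]+1*
p4 O@[OXX/XOO/XXO] terminal -1; root [OX./XO./.XO] d4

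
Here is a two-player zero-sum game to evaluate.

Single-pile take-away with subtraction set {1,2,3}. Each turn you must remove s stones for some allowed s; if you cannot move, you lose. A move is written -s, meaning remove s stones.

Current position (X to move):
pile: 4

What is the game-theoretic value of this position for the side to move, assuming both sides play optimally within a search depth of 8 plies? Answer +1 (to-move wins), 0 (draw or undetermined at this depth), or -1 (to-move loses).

value(4, X) = -1

ply 1, X at 4 | -1=-1→3*; -2=-1→2; -3=-1→1
ply 2, O at 3 | -1=-1→2; -2=-1→1; -3=+1→0*
ply 3: 0 is terminal -1 (X); from 4 depth 8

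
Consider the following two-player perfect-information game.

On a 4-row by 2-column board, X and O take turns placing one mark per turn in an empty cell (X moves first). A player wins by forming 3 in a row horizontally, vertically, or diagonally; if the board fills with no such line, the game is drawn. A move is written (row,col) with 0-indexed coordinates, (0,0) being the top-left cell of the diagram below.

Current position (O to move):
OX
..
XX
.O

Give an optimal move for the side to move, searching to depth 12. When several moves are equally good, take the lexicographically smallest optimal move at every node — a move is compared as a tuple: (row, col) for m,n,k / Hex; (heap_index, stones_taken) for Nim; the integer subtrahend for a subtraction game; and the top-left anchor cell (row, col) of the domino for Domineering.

p1 O@[OX/../XX/.O]: (1,0)[OX/O./XX/.O]-1 (1,1)[OX/.O/XX/.O]+0* (3,0)[OX/../XX/OO]-1
p2 X@[OX/.O/XX/.O]: (1,0)[OX/XO/XX/.O]+0* (3,0)[OX/.O/XX/XO]+0
p3 O@[OX/XO/XX/.O]: (3,0)[OX/XO/XX/OO]+0*
p4 X@[OX/XO/XX/OO] terminal +0; root [OX/../XX/.O] d12

O's best at [OX/../XX/.O]: (1,1)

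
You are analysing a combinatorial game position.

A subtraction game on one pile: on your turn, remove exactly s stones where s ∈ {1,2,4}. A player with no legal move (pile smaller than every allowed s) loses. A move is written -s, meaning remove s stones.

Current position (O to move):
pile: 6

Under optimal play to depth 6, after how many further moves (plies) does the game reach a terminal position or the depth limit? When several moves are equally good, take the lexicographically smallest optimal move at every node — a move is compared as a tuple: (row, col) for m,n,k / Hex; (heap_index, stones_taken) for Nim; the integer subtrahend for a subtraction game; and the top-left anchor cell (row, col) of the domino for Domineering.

PV length from [6]: 4 plies

[6] O move#1: -1:-1/5*, -2:-1/4, -4:-1/2
[5] X move#2: -1:-1/4, -2:+1/3*, -4:-1/1
[3] O move#3: -1:-1/2*, -2:-1/1
[2] X move#4: -1:-1/1, -2:+1/0*
[0] end (terminal -1, O#5); searched 6 to 6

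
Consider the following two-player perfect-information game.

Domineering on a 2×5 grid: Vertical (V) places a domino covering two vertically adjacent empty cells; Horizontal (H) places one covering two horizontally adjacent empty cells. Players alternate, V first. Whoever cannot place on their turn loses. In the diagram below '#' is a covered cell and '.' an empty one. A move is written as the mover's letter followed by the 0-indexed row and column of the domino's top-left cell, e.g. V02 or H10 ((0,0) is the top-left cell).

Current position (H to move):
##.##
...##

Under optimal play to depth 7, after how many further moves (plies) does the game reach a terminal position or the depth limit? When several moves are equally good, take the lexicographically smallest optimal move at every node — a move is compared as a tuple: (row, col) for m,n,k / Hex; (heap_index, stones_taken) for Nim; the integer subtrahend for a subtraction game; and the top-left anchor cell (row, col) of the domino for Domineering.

PV length from [##.##/...##]: 1 ply

ply 1, H at ##.##/...## | H10=-1→##.##/##.##; H11=+1→##.##/.####*
ply 2: ##.##/.#### is terminal -1 (V); from ##.##/...## depth 7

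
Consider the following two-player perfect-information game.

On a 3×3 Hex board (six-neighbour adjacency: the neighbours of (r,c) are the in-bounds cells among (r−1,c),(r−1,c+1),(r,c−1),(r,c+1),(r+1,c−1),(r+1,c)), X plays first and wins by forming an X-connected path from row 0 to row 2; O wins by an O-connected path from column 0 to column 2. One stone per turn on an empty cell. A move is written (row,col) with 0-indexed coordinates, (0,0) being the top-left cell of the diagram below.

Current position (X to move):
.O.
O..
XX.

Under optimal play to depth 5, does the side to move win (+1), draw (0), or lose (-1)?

ply 1, X at .O./O../XX. | (0,0)=-1→XO./O../XX.; (0,2)=+1→.OX/O../XX.*; (1,1)=-1→.O./OX./XX.; (1,2)=-1→.O./O.X/XX.; (2,2)=-1→.O./O../XXX
ply 2, O at .OX/O../XX. | (0,0)=-1→OOX/O../XX.*; (1,1)=-1→.OX/OO./XX.; (1,2)=-1→.OX/O.O/XX.; (2,2)=-1→.OX/O../XXO
ply 3, X at OOX/O../XX. | (1,1)=+1→OOX/OX./XX.*; (1,2)=+1→OOX/O.X/XX.; (2,2)=+1→OOX/O../XXX
ply 4: OOX/OX./XX. is terminal -1 (O); from .O./O../XX. depth 5

value(.O./O../XX., X) = +1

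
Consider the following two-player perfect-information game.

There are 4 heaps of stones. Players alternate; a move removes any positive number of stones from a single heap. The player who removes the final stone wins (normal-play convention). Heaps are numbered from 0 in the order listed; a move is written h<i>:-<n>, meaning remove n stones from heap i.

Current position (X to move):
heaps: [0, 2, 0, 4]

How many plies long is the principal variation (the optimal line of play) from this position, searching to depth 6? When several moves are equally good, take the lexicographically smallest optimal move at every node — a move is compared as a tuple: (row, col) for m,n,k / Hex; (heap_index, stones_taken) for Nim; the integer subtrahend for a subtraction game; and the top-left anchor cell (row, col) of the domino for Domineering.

PV length from [(0,2,0,4)]: 5 plies

ply 1, X at (0,2,0,4) | h1:-1=-1→(0,1,0,4); h1:-2=-1→(0,0,0,4); h3:-1=-1→(0,2,0,3); h3:-2=+1→(0,2,0,2)*; h3:-3=-1→(0,2,0,1); h3:-4=-1→(0,2,0,0)
ply 2, O at (0,2,0,2) | h1:-1=-1→(0,1,0,2)*; h1:-2=-1→(0,0,0,2); h3:-1=-1→(0,2,0,1); h3:-2=-1→(0,2,0,0)
ply 3, X at (0,1,0,2) | h1:-1=-1→(0,0,0,2); h3:-1=+1→(0,1,0,1)*; h3:-2=-1→(0,1,0,0)
ply 4, O at (0,1,0,1) | h1:-1=-1→(0,0,0,1)*; h3:-1=-1→(0,1,0,0)
ply 5, X at (0,0,0,1) | h3:-1=+1→(0,0,0,0)*
ply 6: (0,0,0,0) is terminal -1 (O); from (0,2,0,4) depth 6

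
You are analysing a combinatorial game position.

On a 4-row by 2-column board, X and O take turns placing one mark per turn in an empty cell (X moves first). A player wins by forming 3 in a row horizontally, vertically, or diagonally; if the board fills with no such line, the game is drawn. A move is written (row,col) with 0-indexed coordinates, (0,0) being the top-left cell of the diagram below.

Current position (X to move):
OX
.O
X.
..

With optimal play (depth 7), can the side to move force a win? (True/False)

[OX/.O/X./..] X move#1: (1,0):+0/OX/XO/X./..*, (2,1):+0/OX/.O/XX/.., (3,0):+0/OX/.O/X./X., (3,1):+0/OX/.O/X./.X
[OX/XO/X./..] O move#2: (2,1):-1/OX/XO/XO/.., (3,0):+0/OX/XO/X./O.*, (3,1):-1/OX/XO/X./.O
[OX/XO/X./O.] X move#3: (2,1):+0/OX/XO/XX/O.*, (3,1):+0/OX/XO/X./OX
[OX/XO/XX/O.] O move#4: (3,1):+0/OX/XO/XX/OO*
[OX/XO/XX/OO] end (terminal +0, X#5); searched OX/.O/X./.. to 7

X winning at [OX/.O/X./..]: False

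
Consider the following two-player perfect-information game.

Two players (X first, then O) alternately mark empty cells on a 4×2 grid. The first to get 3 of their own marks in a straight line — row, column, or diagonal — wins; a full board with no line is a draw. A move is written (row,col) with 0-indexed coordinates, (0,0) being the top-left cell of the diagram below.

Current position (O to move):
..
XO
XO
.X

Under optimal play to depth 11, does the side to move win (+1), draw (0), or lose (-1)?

value(../XO/XO/.X, O) = +1

p1 O@[../XO/XO/.X]: (0,0)[O./XO/XO/.X]-1 (0,1)[.O/XO/XO/.X]+1* (3,0)[../XO/XO/OX]-1
p2 X@[.O/XO/XO/.X] terminal -1; root [../XO/XO/.X] d11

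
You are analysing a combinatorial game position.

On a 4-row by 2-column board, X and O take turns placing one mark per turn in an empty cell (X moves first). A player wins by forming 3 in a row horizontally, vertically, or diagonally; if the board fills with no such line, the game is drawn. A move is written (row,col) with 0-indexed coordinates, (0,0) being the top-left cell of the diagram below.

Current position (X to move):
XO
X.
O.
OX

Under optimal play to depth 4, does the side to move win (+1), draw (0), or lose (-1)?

p1 X@[XO/X./O./OX]: (1,1)[XO/XX/O./OX]+0* (2,1)[XO/X./OX/OX]+0
p2 O@[XO/XX/O./OX]: (2,1)[XO/XX/OO/OX]+0*
p3 X@[XO/XX/OO/OX] terminal +0; root [XO/X./O./OX] d4

value(XO/X./O./OX, X) = 0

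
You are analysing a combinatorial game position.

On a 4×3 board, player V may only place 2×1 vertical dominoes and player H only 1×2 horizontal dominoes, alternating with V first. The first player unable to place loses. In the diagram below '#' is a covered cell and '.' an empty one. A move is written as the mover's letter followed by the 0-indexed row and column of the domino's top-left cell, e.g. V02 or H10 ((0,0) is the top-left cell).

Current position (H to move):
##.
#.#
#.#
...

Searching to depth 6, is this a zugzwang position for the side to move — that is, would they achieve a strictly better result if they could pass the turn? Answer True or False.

ply 1, H at ##./#.#/#.#/... | H30=-1→##./#.#/#.#/##.*; H31=-1→##./#.#/#.#/.##
ply 2, V at ##./#.#/#.#/##. | V11=+1→##./###/###/##.*
ply 3: ##./###/###/##. is terminal -1 (H); from ##./#.#/#.#/... depth 6
pass branch (V moves first from the same position):
  | ply 1, V at ##./#.#/#.#/... | V11=-1→##./###/###/...; V21=+1→##./#.#/###/.#.*
  | ply 2: ##./#.#/###/.#. is terminal -1 (H); from ##./#.#/#.#/... depth 6
H moving scores -1; H passing scores -1

zugzwang(##./#.#/#.#/..., H) = False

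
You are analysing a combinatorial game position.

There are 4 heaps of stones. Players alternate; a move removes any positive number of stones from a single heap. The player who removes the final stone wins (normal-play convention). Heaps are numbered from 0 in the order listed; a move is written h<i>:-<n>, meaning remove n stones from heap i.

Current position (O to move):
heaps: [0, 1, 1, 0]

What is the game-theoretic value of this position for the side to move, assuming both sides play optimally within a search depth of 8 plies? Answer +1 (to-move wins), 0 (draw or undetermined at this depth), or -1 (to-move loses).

value((0,1,1,0), O) = -1

p1 O@[(0,1,1,0)]: h1:-1[(0,0,1,0)]-1* h2:-1[(0,1,0,0)]-1
p2 X@[(0,0,1,0)]: h2:-1[(0,0,0,0)]+1*
p3 O@[(0,0,0,0)] terminal -1; root [(0,1,1,0)] d8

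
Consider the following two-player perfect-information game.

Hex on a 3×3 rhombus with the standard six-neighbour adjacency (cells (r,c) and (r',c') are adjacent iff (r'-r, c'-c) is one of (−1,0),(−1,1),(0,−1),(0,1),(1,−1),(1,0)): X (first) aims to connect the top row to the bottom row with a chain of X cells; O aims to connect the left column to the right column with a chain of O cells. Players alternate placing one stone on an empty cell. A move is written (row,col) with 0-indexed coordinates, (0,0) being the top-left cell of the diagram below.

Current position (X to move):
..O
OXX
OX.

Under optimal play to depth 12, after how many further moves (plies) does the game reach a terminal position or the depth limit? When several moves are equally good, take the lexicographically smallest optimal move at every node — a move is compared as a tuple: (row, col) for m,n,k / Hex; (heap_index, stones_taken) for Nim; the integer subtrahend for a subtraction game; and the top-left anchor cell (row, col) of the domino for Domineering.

p1 X@[..O/OXX/OX.]: (0,0)[X.O/OXX/OX.]-1 (0,1)[.XO/OXX/OX.]+1* (2,2)[..O/OXX/OXX]-1
p2 O@[.XO/OXX/OX.] terminal -1; root [..O/OXX/OX.] d12

PV length from [..O/OXX/OX.]: 1 ply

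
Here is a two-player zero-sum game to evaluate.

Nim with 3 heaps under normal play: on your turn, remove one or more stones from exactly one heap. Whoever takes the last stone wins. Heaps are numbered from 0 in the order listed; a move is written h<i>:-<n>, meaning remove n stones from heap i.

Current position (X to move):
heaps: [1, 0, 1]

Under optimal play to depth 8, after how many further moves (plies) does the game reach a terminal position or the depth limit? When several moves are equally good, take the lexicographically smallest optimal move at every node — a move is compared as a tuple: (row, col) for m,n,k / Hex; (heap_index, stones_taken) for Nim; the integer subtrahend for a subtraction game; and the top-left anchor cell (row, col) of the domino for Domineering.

PV length from [(1,0,1)]: 2 plies

ply 1, X at (1,0,1) | h0:-1=-1→(0,0,1)*; h2:-1=-1→(1,0,0)
ply 2, O at (0,0,1) | h2:-1=+1→(0,0,0)*
ply 3: (0,0,0) is terminal -1 (X); from (1,0,1) depth 8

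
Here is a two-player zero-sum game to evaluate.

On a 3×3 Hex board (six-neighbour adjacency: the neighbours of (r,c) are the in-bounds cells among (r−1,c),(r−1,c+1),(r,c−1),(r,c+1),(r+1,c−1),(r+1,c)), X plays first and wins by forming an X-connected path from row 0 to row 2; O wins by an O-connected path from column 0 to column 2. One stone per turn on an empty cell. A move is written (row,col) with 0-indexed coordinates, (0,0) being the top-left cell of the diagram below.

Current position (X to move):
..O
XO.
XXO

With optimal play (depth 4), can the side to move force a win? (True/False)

[..O/XO./XXO] X move#1: (0,0):+1/X.O/XO./XXO*, (0,1):+1/.XO/XO./XXO, (1,2):+1/..O/XOX/XXO
[X.O/XO./XXO] end (terminal -1, O#2); searched ..O/XO./XXO to 4

X winning at [..O/XO./XXO]: True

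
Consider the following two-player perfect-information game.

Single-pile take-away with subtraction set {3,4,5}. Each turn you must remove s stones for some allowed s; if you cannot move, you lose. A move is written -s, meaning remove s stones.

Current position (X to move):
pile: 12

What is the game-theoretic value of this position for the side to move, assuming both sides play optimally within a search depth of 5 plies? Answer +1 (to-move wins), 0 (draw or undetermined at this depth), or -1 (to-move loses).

p1 X@[12]: -3[9]+1* -4[8]+1 -5[7]-1
p2 O@[9]: -3[6]-1* -4[5]-1 -5[4]-1
p3 X@[6]: -3[3]-1 -4[2]+1* -5[1]+1
p4 O@[2] terminal -1; root [12] d5

value(12, X) = +1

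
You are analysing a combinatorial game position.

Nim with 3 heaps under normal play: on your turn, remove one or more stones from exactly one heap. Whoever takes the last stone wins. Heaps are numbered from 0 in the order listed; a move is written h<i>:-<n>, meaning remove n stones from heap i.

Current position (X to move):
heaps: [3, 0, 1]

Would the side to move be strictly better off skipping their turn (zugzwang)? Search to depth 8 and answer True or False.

zugzwang((3,0,1), X) = False

[(3,0,1)] X move#1: h0:-1:-1/(2,0,1), h0:-2:+1/(1,0,1)*, h0:-3:-1/(0,0,1), h2:-1:-1/(3,0,0)
[(1,0,1)] O move#2: h0:-1:-1/(0,0,1)*, h2:-1:-1/(1,0,0)
[(0,0,1)] X move#3: h2:-1:+1/(0,0,0)*
[(0,0,0)] end (terminal -1, O#4); searched (3,0,1) to 8
pass branch (O moves first from the same position):
  | [(3,0,1)] O move#1: h0:-1:-1/(2,0,1), h0:-2:+1/(1,0,1)*, h0:-3:-1/(0,0,1), h2:-1:-1/(3,0,0)
  | [(1,0,1)] X move#2: h0:-1:-1/(0,0,1)*, h2:-1:-1/(1,0,0)
  | [(0,0,1)] O move#3: h2:-1:+1/(0,0,0)*
  | [(0,0,0)] end (terminal -1, X#4); searched (3,0,1) to 8
X moving scores +1; X passing scores -1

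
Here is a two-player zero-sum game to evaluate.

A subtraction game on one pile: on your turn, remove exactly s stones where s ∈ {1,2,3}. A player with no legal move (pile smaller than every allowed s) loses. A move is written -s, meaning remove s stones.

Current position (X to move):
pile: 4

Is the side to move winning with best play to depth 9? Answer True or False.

ply 1, X at 4 | -1=-1→3*; -2=-1→2; -3=-1→1
ply 2, O at 3 | -1=-1→2; -2=-1→1; -3=+1→0*
ply 3: 0 is terminal -1 (X); from 4 depth 9

X winning at [4]: False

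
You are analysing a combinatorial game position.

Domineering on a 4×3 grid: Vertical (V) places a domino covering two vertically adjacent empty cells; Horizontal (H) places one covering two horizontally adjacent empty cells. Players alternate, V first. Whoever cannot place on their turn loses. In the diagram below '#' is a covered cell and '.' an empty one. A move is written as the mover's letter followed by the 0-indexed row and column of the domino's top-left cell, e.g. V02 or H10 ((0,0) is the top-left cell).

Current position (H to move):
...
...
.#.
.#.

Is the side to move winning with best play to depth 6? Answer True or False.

H winning at [.../.../.#./.#.]: False

[.../.../.#./.#.] H move#1: H00:-1/##./.../.#./.#.*, H01:-1/.##/.../.#./.#., H10:-1/.../##./.#./.#., H11:-1/.../.##/.#./.#.
[##./.../.#./.#.] V move#2: V02:+1/###/..#/.#./.#.*, V10:+1/##./#../##./.#., V12:+1/##./..#/.##/.#., V20:+1/##./.../##./##., V22:+1/##./.../.##/.##
[###/..#/.#./.#.] H move#3: H10:-1/###/###/.#./.#.*
[###/###/.#./.#.] V move#4: V20:+1/###/###/##./##.*, V22:+1/###/###/.##/.##
[###/###/##./##.] end (terminal -1, H#5); searched .../.../.#./.#. to 6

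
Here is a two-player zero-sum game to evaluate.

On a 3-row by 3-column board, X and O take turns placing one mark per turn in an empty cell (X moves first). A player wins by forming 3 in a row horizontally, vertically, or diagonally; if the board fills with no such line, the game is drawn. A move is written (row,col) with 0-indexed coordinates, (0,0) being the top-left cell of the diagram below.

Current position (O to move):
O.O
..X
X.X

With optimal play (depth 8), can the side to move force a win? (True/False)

O winning at [O.O/..X/X.X]: True

ply 1, O at O.O/..X/X.X | (0,1)=+1→OOO/..X/X.X*; (1,0)=-1→O.O/O.X/X.X; (1,1)=-1→O.O/.OX/X.X; (2,1)=+0→O.O/..X/XOX
ply 2: OOO/..X/X.X is terminal -1 (X); from O.O/..X/X.X depth 8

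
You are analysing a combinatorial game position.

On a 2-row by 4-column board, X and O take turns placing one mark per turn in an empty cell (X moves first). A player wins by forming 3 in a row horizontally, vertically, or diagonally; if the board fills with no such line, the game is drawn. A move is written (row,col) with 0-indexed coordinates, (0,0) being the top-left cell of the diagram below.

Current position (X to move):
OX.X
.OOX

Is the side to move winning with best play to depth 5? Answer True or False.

X winning at [OX.X/.OOX]: True

ply 1, X at OX.X/.OOX | (0,2)=+1→OXXX/.OOX*; (1,0)=+0→OX.X/XOOX
ply 2: OXXX/.OOX is terminal -1 (O); from OX.X/.OOX depth 5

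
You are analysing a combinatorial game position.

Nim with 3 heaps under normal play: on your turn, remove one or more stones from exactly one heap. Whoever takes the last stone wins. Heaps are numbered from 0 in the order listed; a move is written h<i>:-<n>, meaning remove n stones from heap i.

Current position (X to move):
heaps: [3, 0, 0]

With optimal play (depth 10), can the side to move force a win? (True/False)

[(3,0,0)] X move#1: h0:-1:-1/(2,0,0), h0:-2:-1/(1,0,0), h0:-3:+1/(0,0,0)*
[(0,0,0)] end (terminal -1, O#2); searched (3,0,0) to 10

X winning at [(3,0,0)]: True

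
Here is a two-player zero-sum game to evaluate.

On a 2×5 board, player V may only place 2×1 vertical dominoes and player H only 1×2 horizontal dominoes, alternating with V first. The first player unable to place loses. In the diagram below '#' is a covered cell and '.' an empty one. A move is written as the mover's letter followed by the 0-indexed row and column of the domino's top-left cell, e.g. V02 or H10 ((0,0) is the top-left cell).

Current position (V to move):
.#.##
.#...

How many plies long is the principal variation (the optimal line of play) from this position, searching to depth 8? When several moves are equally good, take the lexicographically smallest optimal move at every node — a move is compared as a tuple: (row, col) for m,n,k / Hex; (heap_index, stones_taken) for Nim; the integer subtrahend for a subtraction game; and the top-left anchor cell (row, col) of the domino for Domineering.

ply 1, V at .#.##/.#... | V00=-1→##.##/##...; V02=+1→.####/.##..*
ply 2, H at .####/.##.. | H13=-1→.####/.####*
ply 3, V at .####/.#### | V00=+1→#####/#####*
ply 4: #####/##### is terminal -1 (H); from .#.##/.#... depth 8

PV length from [.#.##/.#...]: 3 plies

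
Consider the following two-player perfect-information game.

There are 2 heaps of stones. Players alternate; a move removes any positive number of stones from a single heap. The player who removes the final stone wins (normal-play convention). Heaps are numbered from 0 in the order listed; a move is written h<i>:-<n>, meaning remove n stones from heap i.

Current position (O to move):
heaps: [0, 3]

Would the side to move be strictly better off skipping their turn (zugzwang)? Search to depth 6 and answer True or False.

[(0,3)] O move#1: h1:-1:-1/(0,2), h1:-2:-1/(0,1), h1:-3:+1/(0,0)*
[(0,0)] end (terminal -1, X#2); searched (0,3) to 6
pass branch (X moves first from the same position):
  | [(0,3)] X move#1: h1:-1:-1/(0,2), h1:-2:-1/(0,1), h1:-3:+1/(0,0)*
  | [(0,0)] end (terminal -1, O#2); searched (0,3) to 6
O moving scores +1; O passing scores -1

zugzwang((0,3), O) = False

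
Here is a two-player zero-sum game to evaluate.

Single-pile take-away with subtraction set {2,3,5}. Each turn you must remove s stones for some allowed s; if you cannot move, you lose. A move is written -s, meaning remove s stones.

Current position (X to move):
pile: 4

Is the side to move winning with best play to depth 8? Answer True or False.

X winning at [4]: True

ply 1, X at 4 | -2=-1→2; -3=+1→1*
ply 2: 1 is terminal -1 (O); from 4 depth 8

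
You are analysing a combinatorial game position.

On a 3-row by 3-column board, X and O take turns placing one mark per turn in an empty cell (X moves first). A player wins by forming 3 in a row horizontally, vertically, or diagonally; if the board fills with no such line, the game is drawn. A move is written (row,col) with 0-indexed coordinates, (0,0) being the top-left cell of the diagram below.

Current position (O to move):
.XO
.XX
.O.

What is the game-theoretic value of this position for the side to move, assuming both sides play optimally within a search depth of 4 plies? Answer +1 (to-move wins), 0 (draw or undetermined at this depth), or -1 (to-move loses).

ply 1, O at .XO/.XX/.O. | (0,0)=-1→OXO/.XX/.O.; (1,0)=+0→.XO/OXX/.O.*; (2,0)=-1→.XO/.XX/OO.; (2,2)=-1→.XO/.XX/.OO
ply 2, X at .XO/OXX/.O. | (0,0)=+0→XXO/OXX/.O.*; (2,0)=+0→.XO/OXX/XO.; (2,2)=+0→.XO/OXX/.OX
ply 3, O at XXO/OXX/.O. | (2,0)=-1→XXO/OXX/OO.; (2,2)=+0→XXO/OXX/.OO*
ply 4, X at XXO/OXX/.OO | (2,0)=+0→XXO/OXX/XOO*
ply 5: XXO/OXX/XOO is terminal +0 (O); from .XO/.XX/.O. depth 4

value(.XO/.XX/.O., O) = 0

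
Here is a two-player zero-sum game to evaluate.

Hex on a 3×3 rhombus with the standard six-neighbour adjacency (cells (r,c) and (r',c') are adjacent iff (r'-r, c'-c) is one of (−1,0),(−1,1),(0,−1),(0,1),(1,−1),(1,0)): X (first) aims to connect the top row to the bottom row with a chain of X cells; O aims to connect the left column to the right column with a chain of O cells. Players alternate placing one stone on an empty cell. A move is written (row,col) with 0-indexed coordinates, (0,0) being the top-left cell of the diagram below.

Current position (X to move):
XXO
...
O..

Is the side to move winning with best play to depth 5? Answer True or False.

X winning at [XXO/.../O..]: False

[XXO/.../O..] X move#1: (1,0):-1/XXO/X../O..*, (1,1):-1/XXO/.X./O.., (1,2):-1/XXO/..X/O.., (2,1):-1/XXO/.../OX., (2,2):-1/XXO/.../O.X
[XXO/X../O..] O move#2: (1,1):+1/XXO/XO./O..*, (1,2):+1/XXO/X.O/O.., (2,1):+1/XXO/X../OO., (2,2):+1/XXO/X../O.O
[XXO/XO./O..] end (terminal -1, X#3); searched XXO/.../O.. to 5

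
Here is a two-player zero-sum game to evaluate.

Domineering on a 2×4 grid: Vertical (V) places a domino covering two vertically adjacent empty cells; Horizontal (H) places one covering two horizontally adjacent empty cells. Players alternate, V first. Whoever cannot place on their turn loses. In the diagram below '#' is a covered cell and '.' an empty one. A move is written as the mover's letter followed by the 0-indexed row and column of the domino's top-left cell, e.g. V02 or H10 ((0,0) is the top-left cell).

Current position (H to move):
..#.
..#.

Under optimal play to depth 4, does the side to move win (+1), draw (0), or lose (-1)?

p1 H@[..#./..#.]: H00[###./..#.]+1* H10[..#./###.]+1
p2 V@[###./..#.]: V03[####/..##]-1*
p3 H@[####/..##]: H10[####/####]+1*
p4 V@[####/####] terminal -1; root [..#./..#.] d4

value(..#./..#., H) = +1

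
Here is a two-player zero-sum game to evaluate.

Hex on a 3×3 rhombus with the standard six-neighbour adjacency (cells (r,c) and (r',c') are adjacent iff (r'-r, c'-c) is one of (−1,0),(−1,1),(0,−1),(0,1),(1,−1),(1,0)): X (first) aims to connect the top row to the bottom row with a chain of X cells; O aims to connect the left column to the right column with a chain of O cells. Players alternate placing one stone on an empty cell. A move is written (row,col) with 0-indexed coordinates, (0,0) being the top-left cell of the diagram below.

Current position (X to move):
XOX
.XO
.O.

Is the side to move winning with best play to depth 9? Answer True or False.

ply 1, X at XOX/.XO/.O. | (1,0)=-1→XOX/XXO/.O.; (2,0)=+1→XOX/.XO/XO.*; (2,2)=-1→XOX/.XO/.OX
ply 2: XOX/.XO/XO. is terminal -1 (O); from XOX/.XO/.O. depth 9

X winning at [XOX/.XO/.O.]: True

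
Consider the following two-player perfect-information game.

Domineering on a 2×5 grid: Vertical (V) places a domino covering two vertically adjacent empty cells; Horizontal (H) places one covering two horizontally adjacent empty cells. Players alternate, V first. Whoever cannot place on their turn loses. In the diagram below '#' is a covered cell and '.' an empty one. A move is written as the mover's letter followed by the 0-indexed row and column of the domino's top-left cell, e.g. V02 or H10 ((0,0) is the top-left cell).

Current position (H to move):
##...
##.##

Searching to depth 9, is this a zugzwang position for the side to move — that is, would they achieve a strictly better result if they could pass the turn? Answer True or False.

zugzwang(##.../##.##, H) = False

ply 1, H at ##.../##.## | H02=+1→####./##.##*; H03=-1→##.##/##.##
ply 2: ####./##.## is terminal -1 (V); from ##.../##.## depth 9
if H skipped the turn, V would face:
~ ply 1, V at ##.../##.## | V02=-1→###../#####*
~ ply 2, H at ###../##### | H03=+1→#####/#####*
~ ply 3: #####/##### is terminal -1 (V); from ##.../##.## depth 9
compare (H): move=+1 vs pass=+1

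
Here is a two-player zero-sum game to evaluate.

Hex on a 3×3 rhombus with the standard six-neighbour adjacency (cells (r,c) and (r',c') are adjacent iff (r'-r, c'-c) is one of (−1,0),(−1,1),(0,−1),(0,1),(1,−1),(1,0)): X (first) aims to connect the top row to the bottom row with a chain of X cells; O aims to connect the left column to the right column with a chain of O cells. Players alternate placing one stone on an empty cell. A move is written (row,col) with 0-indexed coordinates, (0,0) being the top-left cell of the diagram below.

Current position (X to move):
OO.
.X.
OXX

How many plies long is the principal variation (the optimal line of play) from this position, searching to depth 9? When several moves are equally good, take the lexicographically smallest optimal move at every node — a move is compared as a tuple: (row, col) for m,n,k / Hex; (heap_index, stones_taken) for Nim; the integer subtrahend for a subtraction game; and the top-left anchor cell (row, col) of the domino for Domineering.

p1 X@[OO./.X./OXX]: (0,2)[OOX/.X./OXX]+1* (1,0)[OO./XX./OXX]-1 (1,2)[OO./.XX/OXX]-1
p2 O@[OOX/.X./OXX] terminal -1; root [OO./.X./OXX] d9

PV length from [OO./.X./OXX]: 1 ply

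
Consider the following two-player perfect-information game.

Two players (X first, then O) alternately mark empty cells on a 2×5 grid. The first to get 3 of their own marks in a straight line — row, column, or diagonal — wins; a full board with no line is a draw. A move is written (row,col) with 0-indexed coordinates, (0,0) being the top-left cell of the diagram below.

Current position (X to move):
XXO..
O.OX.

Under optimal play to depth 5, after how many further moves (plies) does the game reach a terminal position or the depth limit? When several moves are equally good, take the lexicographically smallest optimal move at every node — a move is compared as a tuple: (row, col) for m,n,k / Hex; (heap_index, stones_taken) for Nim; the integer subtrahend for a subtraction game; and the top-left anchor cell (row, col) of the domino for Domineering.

PV length from [XXO../O.OX.]: 4 plies

ply 1, X at XXO../O.OX. | (0,3)=-1→XXOX./O.OX.; (0,4)=-1→XXO.X/O.OX.; (1,1)=+0→XXO../OXOX.*; (1,4)=-1→XXO../O.OXX
ply 2, O at XXO../OXOX. | (0,3)=+0→XXOO./OXOX.*; (0,4)=+0→XXO.O/OXOX.; (1,4)=+0→XXO../OXOXO
ply 3, X at XXOO./OXOX. | (0,4)=+0→XXOOX/OXOX.*; (1,4)=-1→XXOO./OXOXX
ply 4, O at XXOOX/OXOX. | (1,4)=+0→XXOOX/OXOXO*
ply 5: XXOOX/OXOXO is terminal +0 (X); from XXO../O.OX. depth 5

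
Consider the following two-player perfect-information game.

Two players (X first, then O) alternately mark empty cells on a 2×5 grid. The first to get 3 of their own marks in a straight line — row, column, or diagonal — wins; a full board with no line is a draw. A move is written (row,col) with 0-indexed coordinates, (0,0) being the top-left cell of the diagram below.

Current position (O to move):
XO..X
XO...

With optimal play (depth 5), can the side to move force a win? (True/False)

p1 O@[XO..X/XO...]: (0,2)[XOO.X/XO...]+0* (0,3)[XO.OX/XO...]+0 (1,2)[XO..X/XOO..]+0 (1,3)[XO..X/XO.O.]+0 (1,4)[XO..X/XO..O]+0
p2 X@[XOO.X/XO...]: (0,3)[XOOXX/XO...]+0* (1,2)[XOO.X/XOX..]-1 (1,3)[XOO.X/XO.X.]-1 (1,4)[XOO.X/XO..X]-1
p3 O@[XOOXX/XO...]: (1,2)[XOOXX/XOO..]+0* (1,3)[XOOXX/XO.O.]+0 (1,4)[XOOXX/XO..O]+0
p4 X@[XOOXX/XOO..]: (1,3)[XOOXX/XOOX.]+0* (1,4)[XOOXX/XOO.X]-1
p5 O@[XOOXX/XOOX.]: (1,4)[XOOXX/XOOXO]+0*
p6 X@[XOOXX/XOOXO] terminal +0; root [XO..X/XO...] d5

O winning at [XO..X/XO...]: False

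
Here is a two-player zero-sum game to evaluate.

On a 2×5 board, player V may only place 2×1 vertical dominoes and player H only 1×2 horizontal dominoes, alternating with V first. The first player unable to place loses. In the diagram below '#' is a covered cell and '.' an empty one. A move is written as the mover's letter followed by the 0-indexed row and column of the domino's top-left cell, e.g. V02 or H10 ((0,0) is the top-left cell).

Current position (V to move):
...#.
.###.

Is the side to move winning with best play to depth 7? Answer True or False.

V winning at [...#./.###.]: True

ply 1, V at ...#./.###. | V00=+1→#..#./####.*; V04=-1→...##/.####
ply 2, H at #..#./####. | H01=-1→####./####.*
ply 3, V at ####./####. | V04=+1→#####/#####*
ply 4: #####/##### is terminal -1 (H); from ...#./.###. depth 7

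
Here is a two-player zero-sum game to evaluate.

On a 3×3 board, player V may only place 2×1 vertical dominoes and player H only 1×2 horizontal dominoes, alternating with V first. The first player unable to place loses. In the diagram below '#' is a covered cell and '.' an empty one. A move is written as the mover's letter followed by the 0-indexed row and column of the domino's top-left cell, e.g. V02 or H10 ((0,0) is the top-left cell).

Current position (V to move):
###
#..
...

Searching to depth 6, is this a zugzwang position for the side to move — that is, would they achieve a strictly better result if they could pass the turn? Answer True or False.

zugzwang(###/#../..., V) = False

[###/#../...] V move#1: V11:+1/###/##./.#.*, V12:-1/###/#.#/..#
[###/##./.#.] end (terminal -1, H#2); searched ###/#../... to 6
pass branch (H moves first from the same position):
  | [###/#../...] H move#1: H11:+1/###/###/...*, H20:-1/###/#../##., H21:+1/###/#../.##
  | [###/###/...] end (terminal -1, V#2); searched ###/#../... to 6
V moving scores +1; V passing scores -1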